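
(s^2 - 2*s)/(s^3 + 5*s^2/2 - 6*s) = 2*(s - 2)/(2*s^2 + 5*s - 12)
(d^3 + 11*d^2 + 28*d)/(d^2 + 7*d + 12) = d*(d + 7)/(d + 3)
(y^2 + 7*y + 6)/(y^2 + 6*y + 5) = (y + 6)/(y + 5)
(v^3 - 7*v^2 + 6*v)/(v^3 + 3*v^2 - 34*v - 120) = v*(v - 1)/(v^2 + 9*v + 20)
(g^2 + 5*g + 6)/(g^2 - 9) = (g + 2)/(g - 3)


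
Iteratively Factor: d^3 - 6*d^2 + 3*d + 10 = (d + 1)*(d^2 - 7*d + 10) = (d - 5)*(d + 1)*(d - 2)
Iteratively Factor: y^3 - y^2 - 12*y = (y - 4)*(y^2 + 3*y) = y*(y - 4)*(y + 3)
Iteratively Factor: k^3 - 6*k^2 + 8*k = (k - 2)*(k^2 - 4*k) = k*(k - 2)*(k - 4)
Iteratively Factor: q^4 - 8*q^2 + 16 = (q + 2)*(q^3 - 2*q^2 - 4*q + 8) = (q - 2)*(q + 2)*(q^2 - 4) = (q - 2)*(q + 2)^2*(q - 2)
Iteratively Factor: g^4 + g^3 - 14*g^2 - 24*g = (g - 4)*(g^3 + 5*g^2 + 6*g) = (g - 4)*(g + 3)*(g^2 + 2*g) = (g - 4)*(g + 2)*(g + 3)*(g)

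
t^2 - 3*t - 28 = (t - 7)*(t + 4)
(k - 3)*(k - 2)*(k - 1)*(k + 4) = k^4 - 2*k^3 - 13*k^2 + 38*k - 24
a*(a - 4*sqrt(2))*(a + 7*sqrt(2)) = a^3 + 3*sqrt(2)*a^2 - 56*a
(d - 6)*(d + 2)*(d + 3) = d^3 - d^2 - 24*d - 36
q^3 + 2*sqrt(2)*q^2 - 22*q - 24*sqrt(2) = (q - 3*sqrt(2))*(q + sqrt(2))*(q + 4*sqrt(2))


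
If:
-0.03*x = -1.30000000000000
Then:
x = 43.33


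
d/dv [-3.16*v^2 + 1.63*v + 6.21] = 1.63 - 6.32*v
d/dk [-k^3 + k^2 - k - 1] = -3*k^2 + 2*k - 1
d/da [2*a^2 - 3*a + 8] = 4*a - 3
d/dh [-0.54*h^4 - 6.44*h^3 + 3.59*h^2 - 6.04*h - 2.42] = -2.16*h^3 - 19.32*h^2 + 7.18*h - 6.04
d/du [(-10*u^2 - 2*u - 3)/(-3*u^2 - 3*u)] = (8*u^2 - 6*u - 3)/(3*u^2*(u^2 + 2*u + 1))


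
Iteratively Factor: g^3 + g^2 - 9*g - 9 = (g + 3)*(g^2 - 2*g - 3) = (g - 3)*(g + 3)*(g + 1)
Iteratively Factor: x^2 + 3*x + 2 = (x + 1)*(x + 2)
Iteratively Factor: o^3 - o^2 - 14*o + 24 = (o - 2)*(o^2 + o - 12) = (o - 3)*(o - 2)*(o + 4)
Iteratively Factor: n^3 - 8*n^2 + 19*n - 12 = (n - 1)*(n^2 - 7*n + 12) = (n - 4)*(n - 1)*(n - 3)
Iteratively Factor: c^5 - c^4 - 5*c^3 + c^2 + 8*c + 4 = (c - 2)*(c^4 + c^3 - 3*c^2 - 5*c - 2) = (c - 2)*(c + 1)*(c^3 - 3*c - 2) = (c - 2)^2*(c + 1)*(c^2 + 2*c + 1) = (c - 2)^2*(c + 1)^2*(c + 1)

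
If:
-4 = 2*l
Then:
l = -2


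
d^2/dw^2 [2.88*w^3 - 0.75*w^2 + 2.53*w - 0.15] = 17.28*w - 1.5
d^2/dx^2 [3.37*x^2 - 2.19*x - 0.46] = 6.74000000000000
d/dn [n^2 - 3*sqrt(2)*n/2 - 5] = 2*n - 3*sqrt(2)/2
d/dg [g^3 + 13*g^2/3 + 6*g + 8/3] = 3*g^2 + 26*g/3 + 6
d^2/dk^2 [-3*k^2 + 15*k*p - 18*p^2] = -6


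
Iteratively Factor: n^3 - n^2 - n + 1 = (n + 1)*(n^2 - 2*n + 1) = (n - 1)*(n + 1)*(n - 1)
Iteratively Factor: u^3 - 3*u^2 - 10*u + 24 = (u - 2)*(u^2 - u - 12) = (u - 2)*(u + 3)*(u - 4)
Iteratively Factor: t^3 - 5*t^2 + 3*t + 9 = (t + 1)*(t^2 - 6*t + 9) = (t - 3)*(t + 1)*(t - 3)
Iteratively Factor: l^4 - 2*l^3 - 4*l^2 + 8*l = (l + 2)*(l^3 - 4*l^2 + 4*l) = (l - 2)*(l + 2)*(l^2 - 2*l) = l*(l - 2)*(l + 2)*(l - 2)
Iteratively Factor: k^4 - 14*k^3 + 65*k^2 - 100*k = (k - 5)*(k^3 - 9*k^2 + 20*k) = (k - 5)*(k - 4)*(k^2 - 5*k) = (k - 5)^2*(k - 4)*(k)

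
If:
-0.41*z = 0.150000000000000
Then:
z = -0.37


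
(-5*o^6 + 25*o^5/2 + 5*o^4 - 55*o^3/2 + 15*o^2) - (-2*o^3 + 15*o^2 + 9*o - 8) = -5*o^6 + 25*o^5/2 + 5*o^4 - 51*o^3/2 - 9*o + 8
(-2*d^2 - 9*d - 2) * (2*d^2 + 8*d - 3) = -4*d^4 - 34*d^3 - 70*d^2 + 11*d + 6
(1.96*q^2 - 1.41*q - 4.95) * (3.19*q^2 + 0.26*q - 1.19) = 6.2524*q^4 - 3.9883*q^3 - 18.4895*q^2 + 0.3909*q + 5.8905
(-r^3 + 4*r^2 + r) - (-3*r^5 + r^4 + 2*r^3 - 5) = 3*r^5 - r^4 - 3*r^3 + 4*r^2 + r + 5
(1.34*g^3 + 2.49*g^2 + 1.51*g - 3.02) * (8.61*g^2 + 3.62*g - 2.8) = 11.5374*g^5 + 26.2897*g^4 + 18.2629*g^3 - 27.508*g^2 - 15.1604*g + 8.456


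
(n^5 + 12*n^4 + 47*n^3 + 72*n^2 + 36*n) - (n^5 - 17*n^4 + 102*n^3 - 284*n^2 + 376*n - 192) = 29*n^4 - 55*n^3 + 356*n^2 - 340*n + 192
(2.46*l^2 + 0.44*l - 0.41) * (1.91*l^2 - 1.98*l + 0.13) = 4.6986*l^4 - 4.0304*l^3 - 1.3345*l^2 + 0.869*l - 0.0533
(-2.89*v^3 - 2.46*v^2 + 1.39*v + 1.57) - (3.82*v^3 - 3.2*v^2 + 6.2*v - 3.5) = -6.71*v^3 + 0.74*v^2 - 4.81*v + 5.07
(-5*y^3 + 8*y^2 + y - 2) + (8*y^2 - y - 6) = -5*y^3 + 16*y^2 - 8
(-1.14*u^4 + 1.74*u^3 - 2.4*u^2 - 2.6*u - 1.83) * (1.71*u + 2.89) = -1.9494*u^5 - 0.3192*u^4 + 0.9246*u^3 - 11.382*u^2 - 10.6433*u - 5.2887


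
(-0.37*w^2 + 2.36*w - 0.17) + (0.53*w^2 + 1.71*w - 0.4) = 0.16*w^2 + 4.07*w - 0.57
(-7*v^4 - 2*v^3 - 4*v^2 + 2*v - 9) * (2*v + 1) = -14*v^5 - 11*v^4 - 10*v^3 - 16*v - 9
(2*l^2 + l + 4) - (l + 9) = 2*l^2 - 5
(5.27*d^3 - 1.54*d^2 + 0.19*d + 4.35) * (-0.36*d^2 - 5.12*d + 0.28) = -1.8972*d^5 - 26.428*d^4 + 9.292*d^3 - 2.97*d^2 - 22.2188*d + 1.218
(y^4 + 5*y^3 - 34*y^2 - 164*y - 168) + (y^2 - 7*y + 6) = y^4 + 5*y^3 - 33*y^2 - 171*y - 162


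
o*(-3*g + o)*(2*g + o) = -6*g^2*o - g*o^2 + o^3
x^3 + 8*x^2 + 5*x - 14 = (x - 1)*(x + 2)*(x + 7)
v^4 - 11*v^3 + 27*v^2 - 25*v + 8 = (v - 8)*(v - 1)^3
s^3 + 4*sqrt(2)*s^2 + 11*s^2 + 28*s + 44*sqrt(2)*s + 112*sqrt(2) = (s + 4)*(s + 7)*(s + 4*sqrt(2))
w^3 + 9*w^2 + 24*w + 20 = (w + 2)^2*(w + 5)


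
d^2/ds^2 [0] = 0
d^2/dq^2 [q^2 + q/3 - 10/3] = 2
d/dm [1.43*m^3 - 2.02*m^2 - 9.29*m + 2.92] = 4.29*m^2 - 4.04*m - 9.29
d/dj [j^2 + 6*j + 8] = 2*j + 6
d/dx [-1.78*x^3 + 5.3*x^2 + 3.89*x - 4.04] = -5.34*x^2 + 10.6*x + 3.89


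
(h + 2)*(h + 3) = h^2 + 5*h + 6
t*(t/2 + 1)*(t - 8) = t^3/2 - 3*t^2 - 8*t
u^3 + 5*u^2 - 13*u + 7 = (u - 1)^2*(u + 7)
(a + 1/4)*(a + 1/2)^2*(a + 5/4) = a^4 + 5*a^3/2 + 33*a^2/16 + 11*a/16 + 5/64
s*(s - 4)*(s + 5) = s^3 + s^2 - 20*s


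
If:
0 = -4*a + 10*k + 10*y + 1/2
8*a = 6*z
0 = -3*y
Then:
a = 3*z/4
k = 3*z/10 - 1/20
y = 0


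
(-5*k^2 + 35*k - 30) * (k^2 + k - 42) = -5*k^4 + 30*k^3 + 215*k^2 - 1500*k + 1260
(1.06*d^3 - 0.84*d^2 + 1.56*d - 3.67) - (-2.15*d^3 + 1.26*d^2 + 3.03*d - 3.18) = 3.21*d^3 - 2.1*d^2 - 1.47*d - 0.49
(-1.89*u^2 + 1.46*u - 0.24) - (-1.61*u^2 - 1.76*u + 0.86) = -0.28*u^2 + 3.22*u - 1.1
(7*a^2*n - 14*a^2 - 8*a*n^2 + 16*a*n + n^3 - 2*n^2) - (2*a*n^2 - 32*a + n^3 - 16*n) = 7*a^2*n - 14*a^2 - 10*a*n^2 + 16*a*n + 32*a - 2*n^2 + 16*n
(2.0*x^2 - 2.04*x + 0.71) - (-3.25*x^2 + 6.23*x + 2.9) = 5.25*x^2 - 8.27*x - 2.19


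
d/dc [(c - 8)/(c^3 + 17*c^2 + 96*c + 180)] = (-2*c^2 + 19*c + 158)/(c^5 + 28*c^4 + 313*c^3 + 1746*c^2 + 4860*c + 5400)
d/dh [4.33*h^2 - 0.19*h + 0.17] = 8.66*h - 0.19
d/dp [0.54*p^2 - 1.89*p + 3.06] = 1.08*p - 1.89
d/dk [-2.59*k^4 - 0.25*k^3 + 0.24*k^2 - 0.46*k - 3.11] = -10.36*k^3 - 0.75*k^2 + 0.48*k - 0.46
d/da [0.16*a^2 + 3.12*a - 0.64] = 0.32*a + 3.12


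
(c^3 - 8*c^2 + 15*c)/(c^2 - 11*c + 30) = c*(c - 3)/(c - 6)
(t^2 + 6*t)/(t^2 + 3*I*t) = (t + 6)/(t + 3*I)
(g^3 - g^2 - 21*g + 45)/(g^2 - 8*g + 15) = (g^2 + 2*g - 15)/(g - 5)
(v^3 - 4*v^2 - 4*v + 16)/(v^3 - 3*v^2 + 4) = (v^2 - 2*v - 8)/(v^2 - v - 2)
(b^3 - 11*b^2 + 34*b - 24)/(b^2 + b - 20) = (b^2 - 7*b + 6)/(b + 5)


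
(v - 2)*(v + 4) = v^2 + 2*v - 8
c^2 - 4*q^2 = (c - 2*q)*(c + 2*q)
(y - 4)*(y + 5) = y^2 + y - 20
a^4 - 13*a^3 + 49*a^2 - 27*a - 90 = (a - 6)*(a - 5)*(a - 3)*(a + 1)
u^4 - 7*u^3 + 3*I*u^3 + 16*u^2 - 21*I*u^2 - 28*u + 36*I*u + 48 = (u - 4)*(u - 3)*(u - I)*(u + 4*I)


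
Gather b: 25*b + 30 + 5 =25*b + 35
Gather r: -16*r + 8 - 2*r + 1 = 9 - 18*r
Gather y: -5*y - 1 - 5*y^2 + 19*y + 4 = -5*y^2 + 14*y + 3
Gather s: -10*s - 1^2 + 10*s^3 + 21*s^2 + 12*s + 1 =10*s^3 + 21*s^2 + 2*s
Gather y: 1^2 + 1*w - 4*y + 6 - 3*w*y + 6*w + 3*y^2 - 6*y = 7*w + 3*y^2 + y*(-3*w - 10) + 7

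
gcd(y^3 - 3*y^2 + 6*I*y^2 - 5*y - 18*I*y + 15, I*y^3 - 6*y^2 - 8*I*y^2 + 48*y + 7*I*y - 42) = 1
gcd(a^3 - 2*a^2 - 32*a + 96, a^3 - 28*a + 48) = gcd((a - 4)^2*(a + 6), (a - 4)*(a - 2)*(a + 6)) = a^2 + 2*a - 24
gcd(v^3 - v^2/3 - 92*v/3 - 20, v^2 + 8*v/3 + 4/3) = v + 2/3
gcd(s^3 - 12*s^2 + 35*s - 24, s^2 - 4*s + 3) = s^2 - 4*s + 3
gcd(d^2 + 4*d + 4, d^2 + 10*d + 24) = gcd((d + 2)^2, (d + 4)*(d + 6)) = 1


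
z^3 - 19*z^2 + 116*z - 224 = (z - 8)*(z - 7)*(z - 4)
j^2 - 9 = (j - 3)*(j + 3)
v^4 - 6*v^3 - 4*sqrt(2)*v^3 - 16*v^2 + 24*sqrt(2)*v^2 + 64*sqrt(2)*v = v*(v - 8)*(v + 2)*(v - 4*sqrt(2))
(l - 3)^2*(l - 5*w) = l^3 - 5*l^2*w - 6*l^2 + 30*l*w + 9*l - 45*w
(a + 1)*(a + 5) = a^2 + 6*a + 5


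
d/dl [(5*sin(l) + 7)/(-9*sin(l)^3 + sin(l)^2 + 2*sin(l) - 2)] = 2*(45*sin(l)^3 + 92*sin(l)^2 - 7*sin(l) - 12)*cos(l)/(9*sin(l)^3 - sin(l)^2 - 2*sin(l) + 2)^2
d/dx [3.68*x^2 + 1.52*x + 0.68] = 7.36*x + 1.52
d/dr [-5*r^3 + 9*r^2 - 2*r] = -15*r^2 + 18*r - 2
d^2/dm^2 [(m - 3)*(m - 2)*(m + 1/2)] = 6*m - 9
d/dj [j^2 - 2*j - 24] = 2*j - 2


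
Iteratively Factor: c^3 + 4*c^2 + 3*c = (c)*(c^2 + 4*c + 3) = c*(c + 1)*(c + 3)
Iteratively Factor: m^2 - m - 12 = (m + 3)*(m - 4)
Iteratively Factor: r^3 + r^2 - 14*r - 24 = (r + 3)*(r^2 - 2*r - 8) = (r - 4)*(r + 3)*(r + 2)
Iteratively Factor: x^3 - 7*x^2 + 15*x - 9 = (x - 1)*(x^2 - 6*x + 9) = (x - 3)*(x - 1)*(x - 3)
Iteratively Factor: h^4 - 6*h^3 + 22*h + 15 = (h - 5)*(h^3 - h^2 - 5*h - 3) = (h - 5)*(h + 1)*(h^2 - 2*h - 3) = (h - 5)*(h + 1)^2*(h - 3)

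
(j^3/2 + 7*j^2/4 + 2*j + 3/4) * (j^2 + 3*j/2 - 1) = j^5/2 + 5*j^4/2 + 33*j^3/8 + 2*j^2 - 7*j/8 - 3/4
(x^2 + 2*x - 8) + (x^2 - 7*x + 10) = 2*x^2 - 5*x + 2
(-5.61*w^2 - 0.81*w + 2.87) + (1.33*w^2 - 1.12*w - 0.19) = -4.28*w^2 - 1.93*w + 2.68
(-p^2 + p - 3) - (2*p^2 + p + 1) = -3*p^2 - 4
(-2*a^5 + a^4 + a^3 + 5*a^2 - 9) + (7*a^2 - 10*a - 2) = -2*a^5 + a^4 + a^3 + 12*a^2 - 10*a - 11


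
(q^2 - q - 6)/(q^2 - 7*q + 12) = (q + 2)/(q - 4)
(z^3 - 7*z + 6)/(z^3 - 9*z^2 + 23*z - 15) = (z^2 + z - 6)/(z^2 - 8*z + 15)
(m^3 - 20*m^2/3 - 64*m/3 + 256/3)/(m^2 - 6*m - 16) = (3*m^2 + 4*m - 32)/(3*(m + 2))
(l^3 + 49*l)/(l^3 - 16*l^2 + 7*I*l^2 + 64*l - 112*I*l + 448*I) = l*(l - 7*I)/(l^2 - 16*l + 64)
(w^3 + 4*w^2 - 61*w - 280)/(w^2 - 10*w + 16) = (w^2 + 12*w + 35)/(w - 2)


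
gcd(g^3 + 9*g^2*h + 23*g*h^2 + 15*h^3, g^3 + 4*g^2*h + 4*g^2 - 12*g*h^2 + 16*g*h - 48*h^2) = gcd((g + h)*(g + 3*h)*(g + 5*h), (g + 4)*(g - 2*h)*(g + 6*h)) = 1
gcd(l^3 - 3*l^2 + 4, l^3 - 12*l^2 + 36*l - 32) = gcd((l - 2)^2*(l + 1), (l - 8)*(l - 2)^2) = l^2 - 4*l + 4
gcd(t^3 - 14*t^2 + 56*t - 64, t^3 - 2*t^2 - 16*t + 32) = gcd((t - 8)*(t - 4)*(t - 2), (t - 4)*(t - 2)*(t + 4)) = t^2 - 6*t + 8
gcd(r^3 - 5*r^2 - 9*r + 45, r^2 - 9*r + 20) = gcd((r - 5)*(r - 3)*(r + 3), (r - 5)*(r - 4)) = r - 5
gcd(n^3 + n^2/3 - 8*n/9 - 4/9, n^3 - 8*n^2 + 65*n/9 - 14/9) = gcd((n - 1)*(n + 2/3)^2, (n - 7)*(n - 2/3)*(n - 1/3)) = 1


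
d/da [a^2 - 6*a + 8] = 2*a - 6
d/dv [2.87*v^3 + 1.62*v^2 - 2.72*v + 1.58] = 8.61*v^2 + 3.24*v - 2.72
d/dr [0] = 0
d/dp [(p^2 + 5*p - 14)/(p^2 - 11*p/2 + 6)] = 2*(-21*p^2 + 80*p - 94)/(4*p^4 - 44*p^3 + 169*p^2 - 264*p + 144)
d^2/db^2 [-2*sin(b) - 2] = 2*sin(b)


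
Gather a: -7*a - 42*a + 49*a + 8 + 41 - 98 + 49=0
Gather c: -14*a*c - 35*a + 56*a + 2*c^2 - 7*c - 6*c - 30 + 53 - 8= 21*a + 2*c^2 + c*(-14*a - 13) + 15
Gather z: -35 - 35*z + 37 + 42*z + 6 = 7*z + 8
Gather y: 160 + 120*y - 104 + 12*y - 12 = 132*y + 44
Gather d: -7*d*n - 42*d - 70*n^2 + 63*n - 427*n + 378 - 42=d*(-7*n - 42) - 70*n^2 - 364*n + 336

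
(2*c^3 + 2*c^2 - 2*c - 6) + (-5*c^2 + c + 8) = 2*c^3 - 3*c^2 - c + 2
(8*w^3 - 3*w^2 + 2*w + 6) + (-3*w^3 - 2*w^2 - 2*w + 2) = 5*w^3 - 5*w^2 + 8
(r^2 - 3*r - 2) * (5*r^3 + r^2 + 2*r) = 5*r^5 - 14*r^4 - 11*r^3 - 8*r^2 - 4*r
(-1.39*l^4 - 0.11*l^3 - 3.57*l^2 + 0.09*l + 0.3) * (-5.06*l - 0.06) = 7.0334*l^5 + 0.64*l^4 + 18.0708*l^3 - 0.2412*l^2 - 1.5234*l - 0.018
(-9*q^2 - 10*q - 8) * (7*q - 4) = -63*q^3 - 34*q^2 - 16*q + 32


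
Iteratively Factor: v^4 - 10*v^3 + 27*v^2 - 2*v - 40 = (v + 1)*(v^3 - 11*v^2 + 38*v - 40) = (v - 2)*(v + 1)*(v^2 - 9*v + 20) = (v - 4)*(v - 2)*(v + 1)*(v - 5)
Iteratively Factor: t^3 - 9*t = (t + 3)*(t^2 - 3*t) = (t - 3)*(t + 3)*(t)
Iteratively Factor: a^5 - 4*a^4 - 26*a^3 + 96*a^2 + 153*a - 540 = (a + 3)*(a^4 - 7*a^3 - 5*a^2 + 111*a - 180) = (a + 3)*(a + 4)*(a^3 - 11*a^2 + 39*a - 45) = (a - 3)*(a + 3)*(a + 4)*(a^2 - 8*a + 15) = (a - 3)^2*(a + 3)*(a + 4)*(a - 5)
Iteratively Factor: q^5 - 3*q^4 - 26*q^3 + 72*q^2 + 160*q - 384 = (q + 4)*(q^4 - 7*q^3 + 2*q^2 + 64*q - 96) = (q - 4)*(q + 4)*(q^3 - 3*q^2 - 10*q + 24) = (q - 4)*(q - 2)*(q + 4)*(q^2 - q - 12) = (q - 4)*(q - 2)*(q + 3)*(q + 4)*(q - 4)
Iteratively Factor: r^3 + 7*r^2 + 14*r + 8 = (r + 2)*(r^2 + 5*r + 4) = (r + 1)*(r + 2)*(r + 4)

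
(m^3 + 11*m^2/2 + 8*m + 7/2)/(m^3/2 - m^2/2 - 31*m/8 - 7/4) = 4*(2*m^3 + 11*m^2 + 16*m + 7)/(4*m^3 - 4*m^2 - 31*m - 14)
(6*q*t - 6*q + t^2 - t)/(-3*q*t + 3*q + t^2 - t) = (-6*q - t)/(3*q - t)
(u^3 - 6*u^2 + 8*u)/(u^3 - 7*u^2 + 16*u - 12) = u*(u - 4)/(u^2 - 5*u + 6)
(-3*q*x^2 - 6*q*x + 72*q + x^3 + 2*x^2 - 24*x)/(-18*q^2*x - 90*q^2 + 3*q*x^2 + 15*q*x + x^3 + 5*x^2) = (x^2 + 2*x - 24)/(6*q*x + 30*q + x^2 + 5*x)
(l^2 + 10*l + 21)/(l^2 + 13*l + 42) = (l + 3)/(l + 6)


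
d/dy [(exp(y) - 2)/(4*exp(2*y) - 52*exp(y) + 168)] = (-(exp(y) - 2)*(2*exp(y) - 13) + exp(2*y) - 13*exp(y) + 42)*exp(y)/(4*(exp(2*y) - 13*exp(y) + 42)^2)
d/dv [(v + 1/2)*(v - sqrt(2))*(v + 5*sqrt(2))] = 3*v^2 + v + 8*sqrt(2)*v - 10 + 2*sqrt(2)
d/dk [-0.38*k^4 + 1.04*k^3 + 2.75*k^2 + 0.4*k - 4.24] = -1.52*k^3 + 3.12*k^2 + 5.5*k + 0.4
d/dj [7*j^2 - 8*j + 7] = 14*j - 8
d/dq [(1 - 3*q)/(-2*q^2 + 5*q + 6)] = (-6*q^2 + 4*q - 23)/(4*q^4 - 20*q^3 + q^2 + 60*q + 36)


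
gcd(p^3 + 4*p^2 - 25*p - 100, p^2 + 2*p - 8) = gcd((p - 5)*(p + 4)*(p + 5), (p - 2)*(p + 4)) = p + 4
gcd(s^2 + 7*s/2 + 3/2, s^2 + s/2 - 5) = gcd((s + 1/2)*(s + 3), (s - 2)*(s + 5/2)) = 1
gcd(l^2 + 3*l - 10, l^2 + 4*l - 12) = l - 2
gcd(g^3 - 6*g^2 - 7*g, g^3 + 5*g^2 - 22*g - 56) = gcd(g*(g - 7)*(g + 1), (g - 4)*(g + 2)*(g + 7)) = 1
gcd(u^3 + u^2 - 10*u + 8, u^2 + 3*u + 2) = 1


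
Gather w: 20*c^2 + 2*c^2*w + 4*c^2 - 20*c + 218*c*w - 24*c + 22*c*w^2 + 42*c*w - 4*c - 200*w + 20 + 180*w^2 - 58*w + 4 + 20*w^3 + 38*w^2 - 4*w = 24*c^2 - 48*c + 20*w^3 + w^2*(22*c + 218) + w*(2*c^2 + 260*c - 262) + 24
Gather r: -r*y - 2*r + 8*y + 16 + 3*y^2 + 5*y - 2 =r*(-y - 2) + 3*y^2 + 13*y + 14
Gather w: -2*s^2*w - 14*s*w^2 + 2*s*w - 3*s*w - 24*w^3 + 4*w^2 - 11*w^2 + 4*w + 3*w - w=-24*w^3 + w^2*(-14*s - 7) + w*(-2*s^2 - s + 6)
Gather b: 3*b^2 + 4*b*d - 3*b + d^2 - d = 3*b^2 + b*(4*d - 3) + d^2 - d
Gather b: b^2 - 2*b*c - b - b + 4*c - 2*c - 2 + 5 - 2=b^2 + b*(-2*c - 2) + 2*c + 1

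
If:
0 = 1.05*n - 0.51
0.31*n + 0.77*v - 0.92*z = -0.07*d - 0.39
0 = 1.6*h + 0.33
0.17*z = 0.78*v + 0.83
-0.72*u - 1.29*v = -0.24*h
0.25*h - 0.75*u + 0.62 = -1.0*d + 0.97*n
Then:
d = 1.35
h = -0.21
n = 0.49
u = 1.93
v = -1.12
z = -0.24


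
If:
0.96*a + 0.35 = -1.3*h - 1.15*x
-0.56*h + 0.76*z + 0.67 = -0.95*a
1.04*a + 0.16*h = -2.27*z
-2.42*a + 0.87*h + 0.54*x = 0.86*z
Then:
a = 0.09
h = 1.18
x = -1.71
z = -0.12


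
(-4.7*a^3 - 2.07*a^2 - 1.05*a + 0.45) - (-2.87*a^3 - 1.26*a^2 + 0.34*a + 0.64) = -1.83*a^3 - 0.81*a^2 - 1.39*a - 0.19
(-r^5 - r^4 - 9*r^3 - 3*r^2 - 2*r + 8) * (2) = -2*r^5 - 2*r^4 - 18*r^3 - 6*r^2 - 4*r + 16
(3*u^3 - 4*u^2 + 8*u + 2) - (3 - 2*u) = 3*u^3 - 4*u^2 + 10*u - 1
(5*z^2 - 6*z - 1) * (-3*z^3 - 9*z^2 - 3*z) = -15*z^5 - 27*z^4 + 42*z^3 + 27*z^2 + 3*z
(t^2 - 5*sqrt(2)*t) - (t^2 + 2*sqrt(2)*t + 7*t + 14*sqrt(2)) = -7*sqrt(2)*t - 7*t - 14*sqrt(2)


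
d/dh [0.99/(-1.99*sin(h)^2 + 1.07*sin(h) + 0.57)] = (3.9402*sin(h) - 1.0593)*cos(h)/(-1.99*sin(h)^2 + 1.07*sin(h) + 0.57)^2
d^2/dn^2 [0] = 0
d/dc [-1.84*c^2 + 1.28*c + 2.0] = 1.28 - 3.68*c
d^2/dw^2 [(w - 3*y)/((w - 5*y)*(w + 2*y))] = 2*(-w^3 + 9*w^2*y - 57*w*y^2 + 87*y^3)/(-w^6 + 9*w^5*y + 3*w^4*y^2 - 153*w^3*y^3 - 30*w^2*y^4 + 900*w*y^5 + 1000*y^6)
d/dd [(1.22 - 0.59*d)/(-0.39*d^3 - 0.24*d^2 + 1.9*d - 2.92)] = (-0.4602*d^3 + 1.2858*d^2 + 0.5856*d - 0.5952)/(0.1521*d^6 + 0.1872*d^5 - 1.4244*d^4 + 1.3656*d^3 + 5.0116*d^2 - 11.096*d + 8.5264)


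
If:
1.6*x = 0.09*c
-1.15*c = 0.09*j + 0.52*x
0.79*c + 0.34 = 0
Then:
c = -0.43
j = 5.64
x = -0.02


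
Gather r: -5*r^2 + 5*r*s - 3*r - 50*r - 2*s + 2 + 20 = -5*r^2 + r*(5*s - 53) - 2*s + 22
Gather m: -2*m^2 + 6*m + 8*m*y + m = -2*m^2 + m*(8*y + 7)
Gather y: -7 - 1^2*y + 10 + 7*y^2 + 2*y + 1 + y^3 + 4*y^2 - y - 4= y^3 + 11*y^2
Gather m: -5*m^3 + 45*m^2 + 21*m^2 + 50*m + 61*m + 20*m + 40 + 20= -5*m^3 + 66*m^2 + 131*m + 60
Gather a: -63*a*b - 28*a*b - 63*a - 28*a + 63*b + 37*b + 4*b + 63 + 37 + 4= a*(-91*b - 91) + 104*b + 104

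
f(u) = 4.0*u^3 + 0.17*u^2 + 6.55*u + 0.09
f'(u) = 12.0*u^2 + 0.34*u + 6.55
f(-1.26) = -15.89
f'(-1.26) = 25.17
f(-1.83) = -35.84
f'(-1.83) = 46.11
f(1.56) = 25.91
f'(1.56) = 36.28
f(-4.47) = -383.05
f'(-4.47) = 244.80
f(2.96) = 124.70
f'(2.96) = 112.70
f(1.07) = 12.19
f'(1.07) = 20.65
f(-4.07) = -293.43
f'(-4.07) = 203.94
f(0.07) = 0.55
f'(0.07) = 6.63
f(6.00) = 909.51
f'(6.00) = 440.59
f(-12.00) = -6966.03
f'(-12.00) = 1730.47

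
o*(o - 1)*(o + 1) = o^3 - o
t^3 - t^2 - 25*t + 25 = (t - 5)*(t - 1)*(t + 5)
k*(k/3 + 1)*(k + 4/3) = k^3/3 + 13*k^2/9 + 4*k/3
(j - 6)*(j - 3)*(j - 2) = j^3 - 11*j^2 + 36*j - 36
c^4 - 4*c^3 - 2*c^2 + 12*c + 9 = (c - 3)^2*(c + 1)^2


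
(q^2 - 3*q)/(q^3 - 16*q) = (q - 3)/(q^2 - 16)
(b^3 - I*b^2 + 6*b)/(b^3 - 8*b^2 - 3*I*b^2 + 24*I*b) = (b + 2*I)/(b - 8)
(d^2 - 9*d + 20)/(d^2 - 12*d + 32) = (d - 5)/(d - 8)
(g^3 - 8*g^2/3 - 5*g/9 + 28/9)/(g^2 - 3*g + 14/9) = (3*g^2 - g - 4)/(3*g - 2)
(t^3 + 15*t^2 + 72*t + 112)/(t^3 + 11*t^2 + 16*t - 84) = (t^2 + 8*t + 16)/(t^2 + 4*t - 12)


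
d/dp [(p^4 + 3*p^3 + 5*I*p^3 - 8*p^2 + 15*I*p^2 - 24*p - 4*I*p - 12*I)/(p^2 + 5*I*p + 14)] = (2*p^5 + p^4*(3 + 20*I) + p^3*(6 + 30*I) + p^2*(75 + 174*I) + p*(-224 + 444*I) - 396 - 56*I)/(p^4 + 10*I*p^3 + 3*p^2 + 140*I*p + 196)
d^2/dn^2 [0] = 0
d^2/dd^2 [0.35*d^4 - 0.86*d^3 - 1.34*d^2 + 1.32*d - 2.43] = 4.2*d^2 - 5.16*d - 2.68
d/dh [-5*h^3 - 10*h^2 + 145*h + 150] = -15*h^2 - 20*h + 145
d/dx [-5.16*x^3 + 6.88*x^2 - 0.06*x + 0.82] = -15.48*x^2 + 13.76*x - 0.06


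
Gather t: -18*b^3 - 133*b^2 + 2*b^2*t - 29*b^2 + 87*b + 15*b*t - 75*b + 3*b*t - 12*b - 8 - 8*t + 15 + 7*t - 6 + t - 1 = -18*b^3 - 162*b^2 + t*(2*b^2 + 18*b)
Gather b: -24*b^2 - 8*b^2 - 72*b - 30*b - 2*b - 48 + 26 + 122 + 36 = -32*b^2 - 104*b + 136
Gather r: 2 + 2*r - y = 2*r - y + 2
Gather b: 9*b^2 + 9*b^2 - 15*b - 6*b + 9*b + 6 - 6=18*b^2 - 12*b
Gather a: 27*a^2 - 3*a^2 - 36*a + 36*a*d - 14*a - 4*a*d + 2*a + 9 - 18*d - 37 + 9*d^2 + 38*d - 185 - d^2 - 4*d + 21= 24*a^2 + a*(32*d - 48) + 8*d^2 + 16*d - 192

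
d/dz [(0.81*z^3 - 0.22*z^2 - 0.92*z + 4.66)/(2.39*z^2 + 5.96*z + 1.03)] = (1.9359*z^4 + 9.6552*z^3 + 3.3905*z^2 - 22.728*z - 28.7212)/(5.7121*z^4 + 28.4888*z^3 + 40.445*z^2 + 12.2776*z + 1.0609)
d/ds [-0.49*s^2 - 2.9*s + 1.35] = -0.98*s - 2.9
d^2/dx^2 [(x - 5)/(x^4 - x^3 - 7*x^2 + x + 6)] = 2*((x - 5)*(4*x^3 - 3*x^2 - 14*x + 1)^2 + (-4*x^3 + 3*x^2 + 14*x + (x - 5)*(-6*x^2 + 3*x + 7) - 1)*(x^4 - x^3 - 7*x^2 + x + 6))/(x^4 - x^3 - 7*x^2 + x + 6)^3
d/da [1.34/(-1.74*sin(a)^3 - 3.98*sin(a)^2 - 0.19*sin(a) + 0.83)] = (6.9948*sin(a)^2 + 10.6664*sin(a) + 0.2546)*cos(a)/(1.74*sin(a)^3 + 3.98*sin(a)^2 + 0.19*sin(a) - 0.83)^2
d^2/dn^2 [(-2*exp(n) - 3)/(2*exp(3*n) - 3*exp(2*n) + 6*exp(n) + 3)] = (-32*exp(6*n) - 72*exp(5*n) + 276*exp(4*n) - 60*exp(3*n) + 216*exp(2*n) - 180*exp(n) + 36)*exp(n)/(8*exp(9*n) - 36*exp(8*n) + 126*exp(7*n) - 207*exp(6*n) + 270*exp(5*n) - 27*exp(4*n) - 54*exp(3*n) + 243*exp(2*n) + 162*exp(n) + 27)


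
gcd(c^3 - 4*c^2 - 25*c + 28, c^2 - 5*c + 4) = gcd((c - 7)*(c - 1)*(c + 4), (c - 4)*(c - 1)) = c - 1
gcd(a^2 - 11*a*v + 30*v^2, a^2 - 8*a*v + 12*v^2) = -a + 6*v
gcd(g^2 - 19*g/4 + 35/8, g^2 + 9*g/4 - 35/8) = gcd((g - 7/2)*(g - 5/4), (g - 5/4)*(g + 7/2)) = g - 5/4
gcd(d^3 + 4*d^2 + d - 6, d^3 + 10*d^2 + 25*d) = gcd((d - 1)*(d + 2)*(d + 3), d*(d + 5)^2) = 1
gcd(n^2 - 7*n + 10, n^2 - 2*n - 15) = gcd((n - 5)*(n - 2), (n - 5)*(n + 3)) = n - 5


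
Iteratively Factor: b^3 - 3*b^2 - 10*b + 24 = (b - 2)*(b^2 - b - 12) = (b - 2)*(b + 3)*(b - 4)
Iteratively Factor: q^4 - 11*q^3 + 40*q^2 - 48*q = (q - 4)*(q^3 - 7*q^2 + 12*q) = (q - 4)^2*(q^2 - 3*q) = (q - 4)^2*(q - 3)*(q)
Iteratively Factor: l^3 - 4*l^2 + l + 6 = (l - 2)*(l^2 - 2*l - 3) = (l - 2)*(l + 1)*(l - 3)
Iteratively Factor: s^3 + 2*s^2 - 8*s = (s)*(s^2 + 2*s - 8) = s*(s - 2)*(s + 4)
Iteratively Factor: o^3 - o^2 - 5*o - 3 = (o + 1)*(o^2 - 2*o - 3) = (o + 1)^2*(o - 3)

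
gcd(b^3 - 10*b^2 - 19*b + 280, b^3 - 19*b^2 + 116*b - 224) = b^2 - 15*b + 56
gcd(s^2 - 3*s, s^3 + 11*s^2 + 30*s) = s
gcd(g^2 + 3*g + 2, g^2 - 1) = g + 1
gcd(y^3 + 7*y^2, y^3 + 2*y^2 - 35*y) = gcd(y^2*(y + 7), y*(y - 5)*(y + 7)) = y^2 + 7*y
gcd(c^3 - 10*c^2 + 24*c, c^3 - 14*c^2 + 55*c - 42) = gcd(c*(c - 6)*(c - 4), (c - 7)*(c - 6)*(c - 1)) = c - 6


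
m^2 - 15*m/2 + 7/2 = (m - 7)*(m - 1/2)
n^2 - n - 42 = (n - 7)*(n + 6)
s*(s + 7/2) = s^2 + 7*s/2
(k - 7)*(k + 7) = k^2 - 49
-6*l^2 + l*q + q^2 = (-2*l + q)*(3*l + q)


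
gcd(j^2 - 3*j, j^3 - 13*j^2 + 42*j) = j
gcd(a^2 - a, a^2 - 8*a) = a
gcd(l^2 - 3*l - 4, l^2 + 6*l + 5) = l + 1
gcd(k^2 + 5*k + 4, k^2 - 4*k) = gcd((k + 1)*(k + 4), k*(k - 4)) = 1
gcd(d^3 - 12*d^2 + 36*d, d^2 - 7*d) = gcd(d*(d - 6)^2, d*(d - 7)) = d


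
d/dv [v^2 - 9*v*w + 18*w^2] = 2*v - 9*w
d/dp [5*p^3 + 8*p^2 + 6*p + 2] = 15*p^2 + 16*p + 6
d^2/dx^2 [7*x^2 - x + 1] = 14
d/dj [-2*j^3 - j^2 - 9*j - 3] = -6*j^2 - 2*j - 9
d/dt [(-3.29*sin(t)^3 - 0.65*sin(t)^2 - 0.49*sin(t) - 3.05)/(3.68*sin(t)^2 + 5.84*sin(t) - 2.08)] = (-12.1072*sin(t)^4 - 38.4272*sin(t)^3 + 18.5368*sin(t)^2 + 25.152*sin(t) + 18.8312)*cos(t)/(13.5424*sin(t)^4 + 42.9824*sin(t)^3 + 18.7968*sin(t)^2 - 24.2944*sin(t) + 4.3264)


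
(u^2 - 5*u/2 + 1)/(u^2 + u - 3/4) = 2*(u - 2)/(2*u + 3)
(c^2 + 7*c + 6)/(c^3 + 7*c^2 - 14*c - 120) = (c + 1)/(c^2 + c - 20)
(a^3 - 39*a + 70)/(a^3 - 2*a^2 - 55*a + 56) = (a^2 - 7*a + 10)/(a^2 - 9*a + 8)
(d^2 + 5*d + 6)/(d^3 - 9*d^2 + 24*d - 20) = (d^2 + 5*d + 6)/(d^3 - 9*d^2 + 24*d - 20)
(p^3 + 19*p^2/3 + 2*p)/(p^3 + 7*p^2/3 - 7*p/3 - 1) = p*(p + 6)/(p^2 + 2*p - 3)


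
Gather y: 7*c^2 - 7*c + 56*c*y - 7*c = 7*c^2 + 56*c*y - 14*c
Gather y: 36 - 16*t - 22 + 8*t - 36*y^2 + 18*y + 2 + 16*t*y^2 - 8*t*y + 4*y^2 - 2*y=-8*t + y^2*(16*t - 32) + y*(16 - 8*t) + 16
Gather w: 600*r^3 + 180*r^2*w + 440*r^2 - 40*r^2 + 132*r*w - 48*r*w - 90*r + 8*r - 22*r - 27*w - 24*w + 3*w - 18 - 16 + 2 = 600*r^3 + 400*r^2 - 104*r + w*(180*r^2 + 84*r - 48) - 32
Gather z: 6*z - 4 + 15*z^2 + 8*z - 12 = 15*z^2 + 14*z - 16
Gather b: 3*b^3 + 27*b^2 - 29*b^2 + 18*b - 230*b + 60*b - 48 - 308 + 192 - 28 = 3*b^3 - 2*b^2 - 152*b - 192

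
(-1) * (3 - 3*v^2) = 3*v^2 - 3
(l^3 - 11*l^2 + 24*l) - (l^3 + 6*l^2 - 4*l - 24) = -17*l^2 + 28*l + 24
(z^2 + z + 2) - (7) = z^2 + z - 5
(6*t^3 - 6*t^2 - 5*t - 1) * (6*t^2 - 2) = 36*t^5 - 36*t^4 - 42*t^3 + 6*t^2 + 10*t + 2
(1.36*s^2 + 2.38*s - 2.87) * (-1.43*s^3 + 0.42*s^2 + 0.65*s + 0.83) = -1.9448*s^5 - 2.8322*s^4 + 5.9877*s^3 + 1.4704*s^2 + 0.1099*s - 2.3821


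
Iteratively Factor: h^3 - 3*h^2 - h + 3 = (h - 1)*(h^2 - 2*h - 3) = (h - 3)*(h - 1)*(h + 1)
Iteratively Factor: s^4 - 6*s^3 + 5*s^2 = (s)*(s^3 - 6*s^2 + 5*s) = s*(s - 5)*(s^2 - s) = s*(s - 5)*(s - 1)*(s)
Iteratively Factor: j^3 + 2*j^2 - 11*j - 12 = (j + 1)*(j^2 + j - 12) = (j + 1)*(j + 4)*(j - 3)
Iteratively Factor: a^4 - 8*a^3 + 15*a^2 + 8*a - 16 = (a - 4)*(a^3 - 4*a^2 - a + 4) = (a - 4)*(a + 1)*(a^2 - 5*a + 4) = (a - 4)^2*(a + 1)*(a - 1)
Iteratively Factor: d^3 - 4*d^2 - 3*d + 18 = (d + 2)*(d^2 - 6*d + 9) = (d - 3)*(d + 2)*(d - 3)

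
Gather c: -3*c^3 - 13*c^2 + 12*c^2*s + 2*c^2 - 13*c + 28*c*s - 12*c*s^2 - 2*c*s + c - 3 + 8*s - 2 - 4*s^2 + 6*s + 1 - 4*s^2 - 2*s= -3*c^3 + c^2*(12*s - 11) + c*(-12*s^2 + 26*s - 12) - 8*s^2 + 12*s - 4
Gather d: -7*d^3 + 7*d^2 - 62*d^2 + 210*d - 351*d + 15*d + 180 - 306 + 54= -7*d^3 - 55*d^2 - 126*d - 72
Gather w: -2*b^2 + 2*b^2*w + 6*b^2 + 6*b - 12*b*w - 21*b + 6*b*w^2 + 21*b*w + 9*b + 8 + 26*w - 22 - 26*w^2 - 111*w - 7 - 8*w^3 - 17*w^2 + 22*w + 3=4*b^2 - 6*b - 8*w^3 + w^2*(6*b - 43) + w*(2*b^2 + 9*b - 63) - 18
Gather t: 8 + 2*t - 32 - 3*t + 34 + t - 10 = 0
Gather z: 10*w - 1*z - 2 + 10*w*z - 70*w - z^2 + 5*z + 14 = -60*w - z^2 + z*(10*w + 4) + 12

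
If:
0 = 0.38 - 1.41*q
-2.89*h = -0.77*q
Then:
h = 0.07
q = 0.27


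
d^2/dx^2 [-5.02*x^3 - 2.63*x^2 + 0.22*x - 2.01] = -30.12*x - 5.26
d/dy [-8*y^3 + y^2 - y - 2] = -24*y^2 + 2*y - 1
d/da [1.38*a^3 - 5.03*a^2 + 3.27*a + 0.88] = 4.14*a^2 - 10.06*a + 3.27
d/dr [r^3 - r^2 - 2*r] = 3*r^2 - 2*r - 2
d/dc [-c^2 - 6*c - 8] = -2*c - 6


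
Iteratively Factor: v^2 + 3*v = (v + 3)*(v)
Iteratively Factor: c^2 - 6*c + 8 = (c - 2)*(c - 4)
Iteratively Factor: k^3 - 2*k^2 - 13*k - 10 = (k - 5)*(k^2 + 3*k + 2) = (k - 5)*(k + 1)*(k + 2)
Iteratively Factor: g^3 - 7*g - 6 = (g - 3)*(g^2 + 3*g + 2) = (g - 3)*(g + 1)*(g + 2)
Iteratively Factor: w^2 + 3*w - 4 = (w + 4)*(w - 1)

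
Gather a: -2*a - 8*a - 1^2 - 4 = -10*a - 5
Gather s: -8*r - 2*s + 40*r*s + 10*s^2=-8*r + 10*s^2 + s*(40*r - 2)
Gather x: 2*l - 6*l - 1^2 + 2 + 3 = 4 - 4*l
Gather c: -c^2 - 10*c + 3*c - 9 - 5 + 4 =-c^2 - 7*c - 10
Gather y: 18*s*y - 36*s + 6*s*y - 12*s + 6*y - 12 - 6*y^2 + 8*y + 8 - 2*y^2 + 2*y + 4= -48*s - 8*y^2 + y*(24*s + 16)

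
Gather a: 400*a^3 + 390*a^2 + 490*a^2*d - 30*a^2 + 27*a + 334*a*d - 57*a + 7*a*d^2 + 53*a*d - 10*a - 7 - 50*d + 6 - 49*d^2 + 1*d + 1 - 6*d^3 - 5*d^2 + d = 400*a^3 + a^2*(490*d + 360) + a*(7*d^2 + 387*d - 40) - 6*d^3 - 54*d^2 - 48*d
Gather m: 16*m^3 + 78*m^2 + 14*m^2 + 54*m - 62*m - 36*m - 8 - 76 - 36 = 16*m^3 + 92*m^2 - 44*m - 120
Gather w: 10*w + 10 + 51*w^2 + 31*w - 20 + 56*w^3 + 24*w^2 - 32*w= 56*w^3 + 75*w^2 + 9*w - 10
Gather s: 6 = 6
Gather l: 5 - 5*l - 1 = 4 - 5*l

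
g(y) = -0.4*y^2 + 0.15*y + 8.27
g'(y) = 0.15 - 0.8*y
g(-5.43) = -4.34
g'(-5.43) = 4.49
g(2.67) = 5.82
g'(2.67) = -1.99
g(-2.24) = 5.93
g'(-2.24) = 1.94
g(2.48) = 6.18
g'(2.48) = -1.83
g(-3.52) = 2.79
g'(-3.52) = 2.97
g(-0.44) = 8.13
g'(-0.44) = 0.50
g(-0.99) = 7.73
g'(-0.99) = 0.94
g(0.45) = 8.26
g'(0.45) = -0.21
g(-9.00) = -25.48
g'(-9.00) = 7.35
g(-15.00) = -83.98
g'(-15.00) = 12.15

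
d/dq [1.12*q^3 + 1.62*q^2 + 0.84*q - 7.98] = 3.36*q^2 + 3.24*q + 0.84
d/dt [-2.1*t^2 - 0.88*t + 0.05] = -4.2*t - 0.88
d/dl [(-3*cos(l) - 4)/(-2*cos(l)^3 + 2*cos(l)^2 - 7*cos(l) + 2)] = (12*cos(l)^3 + 18*cos(l)^2 - 16*cos(l) + 34)*sin(l)/(-17*cos(l)/2 + cos(2*l) - cos(3*l)/2 + 3)^2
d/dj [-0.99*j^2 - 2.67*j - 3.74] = -1.98*j - 2.67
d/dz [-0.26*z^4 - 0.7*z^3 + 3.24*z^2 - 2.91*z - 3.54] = -1.04*z^3 - 2.1*z^2 + 6.48*z - 2.91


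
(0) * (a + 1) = 0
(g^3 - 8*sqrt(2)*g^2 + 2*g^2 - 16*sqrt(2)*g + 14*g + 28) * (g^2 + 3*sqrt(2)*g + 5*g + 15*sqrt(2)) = g^5 - 5*sqrt(2)*g^4 + 7*g^4 - 35*sqrt(2)*g^3 - 24*g^3 - 238*g^2 - 8*sqrt(2)*g^2 - 340*g + 294*sqrt(2)*g + 420*sqrt(2)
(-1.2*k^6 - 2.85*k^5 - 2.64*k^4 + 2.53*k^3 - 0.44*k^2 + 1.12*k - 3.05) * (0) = 0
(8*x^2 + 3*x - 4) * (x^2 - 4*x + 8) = 8*x^4 - 29*x^3 + 48*x^2 + 40*x - 32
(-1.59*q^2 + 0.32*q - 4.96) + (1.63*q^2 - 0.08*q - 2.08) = 0.0399999999999998*q^2 + 0.24*q - 7.04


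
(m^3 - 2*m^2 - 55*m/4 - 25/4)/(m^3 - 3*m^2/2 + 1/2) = (2*m^2 - 5*m - 25)/(2*(m^2 - 2*m + 1))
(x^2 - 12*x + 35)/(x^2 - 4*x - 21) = (x - 5)/(x + 3)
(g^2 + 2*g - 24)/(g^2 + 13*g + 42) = (g - 4)/(g + 7)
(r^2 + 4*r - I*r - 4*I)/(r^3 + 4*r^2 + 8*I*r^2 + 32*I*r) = (r - I)/(r*(r + 8*I))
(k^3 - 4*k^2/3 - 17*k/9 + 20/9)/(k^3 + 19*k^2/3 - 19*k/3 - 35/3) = (3*k^2 + k - 4)/(3*(k^2 + 8*k + 7))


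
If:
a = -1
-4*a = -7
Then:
No Solution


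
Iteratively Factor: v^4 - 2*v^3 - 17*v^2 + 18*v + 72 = (v - 3)*(v^3 + v^2 - 14*v - 24) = (v - 3)*(v + 2)*(v^2 - v - 12) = (v - 3)*(v + 2)*(v + 3)*(v - 4)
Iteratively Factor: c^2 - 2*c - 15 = (c + 3)*(c - 5)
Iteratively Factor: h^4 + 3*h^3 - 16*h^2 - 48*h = (h + 4)*(h^3 - h^2 - 12*h) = (h - 4)*(h + 4)*(h^2 + 3*h) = (h - 4)*(h + 3)*(h + 4)*(h)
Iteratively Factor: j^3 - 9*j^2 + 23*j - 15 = (j - 1)*(j^2 - 8*j + 15) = (j - 5)*(j - 1)*(j - 3)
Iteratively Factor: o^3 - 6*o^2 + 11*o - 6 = (o - 3)*(o^2 - 3*o + 2) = (o - 3)*(o - 2)*(o - 1)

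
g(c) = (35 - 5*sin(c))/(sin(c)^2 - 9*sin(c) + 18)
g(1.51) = 3.00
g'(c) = (35 - 5*sin(c))*(-2*sin(c)*cos(c) + 9*cos(c))/(sin(c)^2 - 9*sin(c) + 18)^2 - 5*cos(c)/(sin(c)^2 - 9*sin(c) + 18)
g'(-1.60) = -0.01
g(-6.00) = 2.16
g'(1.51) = 0.10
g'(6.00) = 0.55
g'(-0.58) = 0.41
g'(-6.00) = 0.82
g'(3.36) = -0.59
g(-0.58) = 1.62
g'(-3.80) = -0.88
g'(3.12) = -0.70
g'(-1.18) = 0.15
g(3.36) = 1.80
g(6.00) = 1.77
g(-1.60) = 1.43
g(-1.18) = 1.46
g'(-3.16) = -0.70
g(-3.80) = 2.48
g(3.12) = 1.96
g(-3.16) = 1.96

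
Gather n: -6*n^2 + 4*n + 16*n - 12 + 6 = -6*n^2 + 20*n - 6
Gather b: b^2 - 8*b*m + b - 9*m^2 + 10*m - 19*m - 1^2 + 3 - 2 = b^2 + b*(1 - 8*m) - 9*m^2 - 9*m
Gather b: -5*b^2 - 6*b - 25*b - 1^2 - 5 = -5*b^2 - 31*b - 6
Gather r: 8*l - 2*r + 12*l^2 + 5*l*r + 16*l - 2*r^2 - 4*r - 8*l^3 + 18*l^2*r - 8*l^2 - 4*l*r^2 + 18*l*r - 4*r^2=-8*l^3 + 4*l^2 + 24*l + r^2*(-4*l - 6) + r*(18*l^2 + 23*l - 6)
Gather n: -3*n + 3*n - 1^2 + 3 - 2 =0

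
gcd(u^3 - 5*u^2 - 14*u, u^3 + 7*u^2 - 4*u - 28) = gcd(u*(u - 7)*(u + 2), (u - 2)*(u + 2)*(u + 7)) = u + 2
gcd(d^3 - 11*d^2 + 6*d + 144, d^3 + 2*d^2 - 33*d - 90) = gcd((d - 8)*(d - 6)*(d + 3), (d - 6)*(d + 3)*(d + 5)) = d^2 - 3*d - 18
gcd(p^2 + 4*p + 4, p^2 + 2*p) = p + 2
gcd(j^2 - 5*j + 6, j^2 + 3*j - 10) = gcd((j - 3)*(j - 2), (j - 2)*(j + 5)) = j - 2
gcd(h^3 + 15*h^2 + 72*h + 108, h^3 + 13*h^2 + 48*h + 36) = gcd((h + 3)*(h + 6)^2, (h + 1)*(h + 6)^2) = h^2 + 12*h + 36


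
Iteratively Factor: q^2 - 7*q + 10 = (q - 5)*(q - 2)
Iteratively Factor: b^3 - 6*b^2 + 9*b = (b)*(b^2 - 6*b + 9) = b*(b - 3)*(b - 3)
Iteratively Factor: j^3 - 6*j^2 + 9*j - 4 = (j - 1)*(j^2 - 5*j + 4) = (j - 1)^2*(j - 4)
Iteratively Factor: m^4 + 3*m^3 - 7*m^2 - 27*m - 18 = (m + 1)*(m^3 + 2*m^2 - 9*m - 18) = (m + 1)*(m + 3)*(m^2 - m - 6) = (m - 3)*(m + 1)*(m + 3)*(m + 2)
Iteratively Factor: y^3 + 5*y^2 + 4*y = (y + 1)*(y^2 + 4*y) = y*(y + 1)*(y + 4)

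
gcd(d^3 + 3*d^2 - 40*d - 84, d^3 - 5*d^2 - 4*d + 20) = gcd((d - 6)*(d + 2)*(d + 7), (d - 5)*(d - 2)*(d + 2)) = d + 2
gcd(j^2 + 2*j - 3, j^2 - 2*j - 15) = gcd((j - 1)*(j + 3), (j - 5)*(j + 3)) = j + 3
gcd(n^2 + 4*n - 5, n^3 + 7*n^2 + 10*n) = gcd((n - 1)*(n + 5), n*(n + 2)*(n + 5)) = n + 5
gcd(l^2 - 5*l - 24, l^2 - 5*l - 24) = l^2 - 5*l - 24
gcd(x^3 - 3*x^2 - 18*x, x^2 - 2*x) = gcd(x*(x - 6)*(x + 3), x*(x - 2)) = x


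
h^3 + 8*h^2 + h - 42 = (h - 2)*(h + 3)*(h + 7)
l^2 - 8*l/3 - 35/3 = (l - 5)*(l + 7/3)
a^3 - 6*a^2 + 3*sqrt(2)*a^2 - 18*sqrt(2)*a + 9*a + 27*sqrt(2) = (a - 3)^2*(a + 3*sqrt(2))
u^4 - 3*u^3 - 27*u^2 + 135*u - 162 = (u - 3)^3*(u + 6)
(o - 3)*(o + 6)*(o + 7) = o^3 + 10*o^2 + 3*o - 126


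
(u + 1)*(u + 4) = u^2 + 5*u + 4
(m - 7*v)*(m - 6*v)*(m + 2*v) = m^3 - 11*m^2*v + 16*m*v^2 + 84*v^3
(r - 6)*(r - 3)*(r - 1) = r^3 - 10*r^2 + 27*r - 18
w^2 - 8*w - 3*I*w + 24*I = (w - 8)*(w - 3*I)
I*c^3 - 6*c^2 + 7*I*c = c*(c + 7*I)*(I*c + 1)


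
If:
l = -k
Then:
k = -l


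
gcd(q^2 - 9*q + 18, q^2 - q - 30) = q - 6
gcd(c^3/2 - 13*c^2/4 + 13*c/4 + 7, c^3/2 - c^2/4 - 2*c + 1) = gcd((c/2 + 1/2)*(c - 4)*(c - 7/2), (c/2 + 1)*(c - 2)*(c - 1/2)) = 1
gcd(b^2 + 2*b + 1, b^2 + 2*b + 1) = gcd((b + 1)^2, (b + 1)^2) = b^2 + 2*b + 1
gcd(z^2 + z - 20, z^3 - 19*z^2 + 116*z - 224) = z - 4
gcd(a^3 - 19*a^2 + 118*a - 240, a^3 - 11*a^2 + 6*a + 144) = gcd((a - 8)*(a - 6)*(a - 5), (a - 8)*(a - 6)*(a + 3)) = a^2 - 14*a + 48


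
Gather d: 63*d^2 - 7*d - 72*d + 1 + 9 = 63*d^2 - 79*d + 10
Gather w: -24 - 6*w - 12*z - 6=-6*w - 12*z - 30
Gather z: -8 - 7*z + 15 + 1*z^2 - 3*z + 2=z^2 - 10*z + 9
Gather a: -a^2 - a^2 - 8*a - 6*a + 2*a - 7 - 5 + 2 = -2*a^2 - 12*a - 10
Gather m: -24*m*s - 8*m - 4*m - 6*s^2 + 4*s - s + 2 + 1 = m*(-24*s - 12) - 6*s^2 + 3*s + 3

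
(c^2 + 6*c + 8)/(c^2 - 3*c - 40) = (c^2 + 6*c + 8)/(c^2 - 3*c - 40)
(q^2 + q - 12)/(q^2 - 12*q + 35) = (q^2 + q - 12)/(q^2 - 12*q + 35)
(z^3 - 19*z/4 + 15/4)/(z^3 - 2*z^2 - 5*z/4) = (-4*z^3 + 19*z - 15)/(z*(-4*z^2 + 8*z + 5))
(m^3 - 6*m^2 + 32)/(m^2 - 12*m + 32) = (m^2 - 2*m - 8)/(m - 8)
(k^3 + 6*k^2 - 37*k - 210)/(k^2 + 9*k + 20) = (k^2 + k - 42)/(k + 4)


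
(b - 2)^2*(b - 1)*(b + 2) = b^4 - 3*b^3 - 2*b^2 + 12*b - 8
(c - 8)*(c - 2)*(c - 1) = c^3 - 11*c^2 + 26*c - 16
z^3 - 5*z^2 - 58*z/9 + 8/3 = (z - 6)*(z - 1/3)*(z + 4/3)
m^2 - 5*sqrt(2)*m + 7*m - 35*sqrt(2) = (m + 7)*(m - 5*sqrt(2))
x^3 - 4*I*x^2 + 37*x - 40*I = (x - 8*I)*(x - I)*(x + 5*I)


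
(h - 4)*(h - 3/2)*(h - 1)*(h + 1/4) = h^4 - 25*h^3/4 + 79*h^2/8 - 25*h/8 - 3/2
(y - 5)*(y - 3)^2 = y^3 - 11*y^2 + 39*y - 45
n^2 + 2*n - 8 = (n - 2)*(n + 4)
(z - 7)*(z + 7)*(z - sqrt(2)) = z^3 - sqrt(2)*z^2 - 49*z + 49*sqrt(2)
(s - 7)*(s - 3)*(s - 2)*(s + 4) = s^4 - 8*s^3 - 7*s^2 + 122*s - 168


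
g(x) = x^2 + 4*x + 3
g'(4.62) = 13.24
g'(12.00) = 28.00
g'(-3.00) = -2.00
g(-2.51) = -0.74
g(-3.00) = 0.00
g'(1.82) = 7.64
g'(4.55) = 13.10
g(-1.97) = -1.00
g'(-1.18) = 1.64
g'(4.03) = 12.06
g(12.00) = 195.00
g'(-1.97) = 0.06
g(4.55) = 41.90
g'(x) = 2*x + 4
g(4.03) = 35.36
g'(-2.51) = -1.02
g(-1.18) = -0.33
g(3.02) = 24.20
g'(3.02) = 10.04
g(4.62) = 42.82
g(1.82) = 13.59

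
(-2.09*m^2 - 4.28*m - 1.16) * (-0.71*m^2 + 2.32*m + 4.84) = 1.4839*m^4 - 1.81*m^3 - 19.2216*m^2 - 23.4064*m - 5.6144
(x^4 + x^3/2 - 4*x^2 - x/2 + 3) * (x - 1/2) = x^5 - 17*x^3/4 + 3*x^2/2 + 13*x/4 - 3/2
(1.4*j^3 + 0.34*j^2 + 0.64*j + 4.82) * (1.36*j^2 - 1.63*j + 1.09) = 1.904*j^5 - 1.8196*j^4 + 1.8422*j^3 + 5.8826*j^2 - 7.159*j + 5.2538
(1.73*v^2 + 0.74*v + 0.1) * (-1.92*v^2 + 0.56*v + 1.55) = -3.3216*v^4 - 0.452*v^3 + 2.9039*v^2 + 1.203*v + 0.155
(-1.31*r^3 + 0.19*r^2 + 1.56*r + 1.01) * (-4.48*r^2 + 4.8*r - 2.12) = 5.8688*r^5 - 7.1392*r^4 - 3.2996*r^3 + 2.5604*r^2 + 1.5408*r - 2.1412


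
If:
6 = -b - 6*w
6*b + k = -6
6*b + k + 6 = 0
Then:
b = -6*w - 6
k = 36*w + 30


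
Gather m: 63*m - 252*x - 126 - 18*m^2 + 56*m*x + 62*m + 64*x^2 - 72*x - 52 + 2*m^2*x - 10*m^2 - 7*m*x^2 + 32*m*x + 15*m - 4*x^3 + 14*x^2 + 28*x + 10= m^2*(2*x - 28) + m*(-7*x^2 + 88*x + 140) - 4*x^3 + 78*x^2 - 296*x - 168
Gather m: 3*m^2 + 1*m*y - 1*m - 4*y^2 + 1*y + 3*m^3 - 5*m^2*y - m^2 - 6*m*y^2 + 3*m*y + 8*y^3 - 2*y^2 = 3*m^3 + m^2*(2 - 5*y) + m*(-6*y^2 + 4*y - 1) + 8*y^3 - 6*y^2 + y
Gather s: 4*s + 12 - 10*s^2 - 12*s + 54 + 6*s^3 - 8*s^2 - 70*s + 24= 6*s^3 - 18*s^2 - 78*s + 90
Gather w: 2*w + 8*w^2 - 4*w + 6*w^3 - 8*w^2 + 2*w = 6*w^3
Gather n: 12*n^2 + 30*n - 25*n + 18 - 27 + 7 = 12*n^2 + 5*n - 2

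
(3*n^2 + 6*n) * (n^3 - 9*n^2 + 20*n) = 3*n^5 - 21*n^4 + 6*n^3 + 120*n^2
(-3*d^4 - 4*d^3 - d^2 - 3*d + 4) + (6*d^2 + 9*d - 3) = -3*d^4 - 4*d^3 + 5*d^2 + 6*d + 1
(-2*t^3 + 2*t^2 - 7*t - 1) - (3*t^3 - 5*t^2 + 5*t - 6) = -5*t^3 + 7*t^2 - 12*t + 5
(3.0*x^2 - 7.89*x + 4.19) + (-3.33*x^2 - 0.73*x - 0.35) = -0.33*x^2 - 8.62*x + 3.84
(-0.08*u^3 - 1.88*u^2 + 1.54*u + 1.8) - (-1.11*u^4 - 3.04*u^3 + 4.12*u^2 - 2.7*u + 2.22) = 1.11*u^4 + 2.96*u^3 - 6.0*u^2 + 4.24*u - 0.42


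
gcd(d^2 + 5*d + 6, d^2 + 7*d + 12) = d + 3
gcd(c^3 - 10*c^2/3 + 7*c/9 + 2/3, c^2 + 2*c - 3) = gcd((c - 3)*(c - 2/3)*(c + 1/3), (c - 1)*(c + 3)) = 1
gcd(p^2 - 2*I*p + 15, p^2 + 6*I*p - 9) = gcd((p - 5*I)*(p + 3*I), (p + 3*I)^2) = p + 3*I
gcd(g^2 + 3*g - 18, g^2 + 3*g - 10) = 1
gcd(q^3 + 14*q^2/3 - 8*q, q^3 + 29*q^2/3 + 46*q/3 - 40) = q^2 + 14*q/3 - 8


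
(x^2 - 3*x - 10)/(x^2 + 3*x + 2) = (x - 5)/(x + 1)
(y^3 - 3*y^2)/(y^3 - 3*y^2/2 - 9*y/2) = 2*y/(2*y + 3)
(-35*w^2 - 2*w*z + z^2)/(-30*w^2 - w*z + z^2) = (-7*w + z)/(-6*w + z)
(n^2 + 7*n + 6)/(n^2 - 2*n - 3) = (n + 6)/(n - 3)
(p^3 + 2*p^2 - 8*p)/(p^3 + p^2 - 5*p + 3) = p*(p^2 + 2*p - 8)/(p^3 + p^2 - 5*p + 3)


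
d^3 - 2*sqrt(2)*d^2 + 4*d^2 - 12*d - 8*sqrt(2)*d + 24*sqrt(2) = (d - 2)*(d + 6)*(d - 2*sqrt(2))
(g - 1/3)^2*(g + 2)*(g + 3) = g^4 + 13*g^3/3 + 25*g^2/9 - 31*g/9 + 2/3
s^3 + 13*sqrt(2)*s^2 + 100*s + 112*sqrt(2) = (s + 2*sqrt(2))*(s + 4*sqrt(2))*(s + 7*sqrt(2))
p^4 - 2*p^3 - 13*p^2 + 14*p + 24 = (p - 4)*(p - 2)*(p + 1)*(p + 3)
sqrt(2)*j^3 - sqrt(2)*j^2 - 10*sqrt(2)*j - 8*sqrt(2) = (j - 4)*(j + 2)*(sqrt(2)*j + sqrt(2))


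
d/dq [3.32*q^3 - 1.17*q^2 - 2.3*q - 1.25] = 9.96*q^2 - 2.34*q - 2.3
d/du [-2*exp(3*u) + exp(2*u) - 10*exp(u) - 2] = 2*(-3*exp(2*u) + exp(u) - 5)*exp(u)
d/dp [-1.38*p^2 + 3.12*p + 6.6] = 3.12 - 2.76*p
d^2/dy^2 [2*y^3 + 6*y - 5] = 12*y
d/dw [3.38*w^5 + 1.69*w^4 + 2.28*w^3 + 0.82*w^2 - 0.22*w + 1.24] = 16.9*w^4 + 6.76*w^3 + 6.84*w^2 + 1.64*w - 0.22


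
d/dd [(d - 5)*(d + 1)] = 2*d - 4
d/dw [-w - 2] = -1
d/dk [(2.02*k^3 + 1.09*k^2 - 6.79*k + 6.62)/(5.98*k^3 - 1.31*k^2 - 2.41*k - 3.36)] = (-9.1644*k^4 + 71.472*k^3 - 150.6462*k^2 + 10.0196*k + 38.7686)/(35.7604*k^6 - 15.6676*k^5 - 27.1075*k^4 - 33.8714*k^3 + 14.6113*k^2 + 16.1952*k + 11.2896)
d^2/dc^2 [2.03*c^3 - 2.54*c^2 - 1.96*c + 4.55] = 12.18*c - 5.08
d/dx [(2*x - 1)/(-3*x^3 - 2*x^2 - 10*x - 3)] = (12*x^3 - 5*x^2 - 4*x - 16)/(9*x^6 + 12*x^5 + 64*x^4 + 58*x^3 + 112*x^2 + 60*x + 9)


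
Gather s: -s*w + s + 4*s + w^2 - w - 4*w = s*(5 - w) + w^2 - 5*w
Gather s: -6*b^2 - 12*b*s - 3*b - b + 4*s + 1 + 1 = -6*b^2 - 4*b + s*(4 - 12*b) + 2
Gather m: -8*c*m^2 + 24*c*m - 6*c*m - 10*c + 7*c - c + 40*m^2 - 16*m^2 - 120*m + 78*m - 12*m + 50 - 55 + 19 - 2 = -4*c + m^2*(24 - 8*c) + m*(18*c - 54) + 12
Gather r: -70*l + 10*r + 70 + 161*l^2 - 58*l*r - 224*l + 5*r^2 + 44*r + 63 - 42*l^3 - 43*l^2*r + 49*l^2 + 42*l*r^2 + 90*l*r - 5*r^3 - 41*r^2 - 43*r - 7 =-42*l^3 + 210*l^2 - 294*l - 5*r^3 + r^2*(42*l - 36) + r*(-43*l^2 + 32*l + 11) + 126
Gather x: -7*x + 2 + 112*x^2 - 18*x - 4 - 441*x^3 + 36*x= -441*x^3 + 112*x^2 + 11*x - 2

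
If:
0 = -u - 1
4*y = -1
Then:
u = -1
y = -1/4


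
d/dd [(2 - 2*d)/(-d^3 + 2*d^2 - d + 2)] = 2*(d^3 - 2*d^2 + d - (d - 1)*(3*d^2 - 4*d + 1) - 2)/(d^3 - 2*d^2 + d - 2)^2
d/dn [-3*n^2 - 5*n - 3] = -6*n - 5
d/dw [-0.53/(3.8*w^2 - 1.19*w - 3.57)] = (4.028*w - 0.6307)/(-3.8*w^2 + 1.19*w + 3.57)^2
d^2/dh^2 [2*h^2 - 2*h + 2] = 4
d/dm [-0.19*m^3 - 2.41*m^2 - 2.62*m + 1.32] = -0.57*m^2 - 4.82*m - 2.62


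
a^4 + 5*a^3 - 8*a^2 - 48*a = a*(a - 3)*(a + 4)^2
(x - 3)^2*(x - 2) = x^3 - 8*x^2 + 21*x - 18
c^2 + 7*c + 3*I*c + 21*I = (c + 7)*(c + 3*I)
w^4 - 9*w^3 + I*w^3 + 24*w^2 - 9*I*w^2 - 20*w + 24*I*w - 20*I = (w - 5)*(w - 2)^2*(w + I)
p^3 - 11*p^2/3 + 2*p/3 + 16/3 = (p - 8/3)*(p - 2)*(p + 1)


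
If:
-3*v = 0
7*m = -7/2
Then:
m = -1/2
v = 0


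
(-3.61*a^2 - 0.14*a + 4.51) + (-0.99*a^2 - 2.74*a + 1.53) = -4.6*a^2 - 2.88*a + 6.04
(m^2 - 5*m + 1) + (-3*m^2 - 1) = -2*m^2 - 5*m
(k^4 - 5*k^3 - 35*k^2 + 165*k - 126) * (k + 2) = k^5 - 3*k^4 - 45*k^3 + 95*k^2 + 204*k - 252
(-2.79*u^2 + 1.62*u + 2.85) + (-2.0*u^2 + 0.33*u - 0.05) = -4.79*u^2 + 1.95*u + 2.8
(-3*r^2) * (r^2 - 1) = -3*r^4 + 3*r^2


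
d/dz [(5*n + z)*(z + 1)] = 5*n + 2*z + 1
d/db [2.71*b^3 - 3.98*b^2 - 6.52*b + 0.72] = 8.13*b^2 - 7.96*b - 6.52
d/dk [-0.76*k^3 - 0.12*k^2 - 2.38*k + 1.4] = -2.28*k^2 - 0.24*k - 2.38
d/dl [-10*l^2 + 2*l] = 2 - 20*l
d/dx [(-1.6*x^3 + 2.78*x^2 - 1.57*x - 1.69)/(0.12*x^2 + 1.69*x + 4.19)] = (-0.192*x^4 - 5.408*x^3 - 15.2254*x^2 + 23.702*x - 3.7222)/(0.0144*x^4 + 0.4056*x^3 + 3.8617*x^2 + 14.1622*x + 17.5561)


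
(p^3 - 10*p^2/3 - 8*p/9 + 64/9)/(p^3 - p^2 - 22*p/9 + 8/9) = (3*p - 8)/(3*p - 1)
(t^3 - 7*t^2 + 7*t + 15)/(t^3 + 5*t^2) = (t^3 - 7*t^2 + 7*t + 15)/(t^2*(t + 5))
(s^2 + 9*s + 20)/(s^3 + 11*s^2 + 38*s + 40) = 1/(s + 2)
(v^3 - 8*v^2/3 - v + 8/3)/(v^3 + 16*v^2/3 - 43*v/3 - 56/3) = (v - 1)/(v + 7)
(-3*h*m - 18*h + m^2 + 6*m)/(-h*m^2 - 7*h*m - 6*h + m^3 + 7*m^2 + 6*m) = (3*h - m)/(h*m + h - m^2 - m)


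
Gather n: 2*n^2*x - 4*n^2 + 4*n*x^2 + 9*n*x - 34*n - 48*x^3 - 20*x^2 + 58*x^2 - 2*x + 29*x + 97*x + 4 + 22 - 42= n^2*(2*x - 4) + n*(4*x^2 + 9*x - 34) - 48*x^3 + 38*x^2 + 124*x - 16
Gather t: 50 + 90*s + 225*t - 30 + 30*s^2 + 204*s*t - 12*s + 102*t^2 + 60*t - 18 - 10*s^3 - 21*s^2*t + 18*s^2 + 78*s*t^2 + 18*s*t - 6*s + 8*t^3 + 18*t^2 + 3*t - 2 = -10*s^3 + 48*s^2 + 72*s + 8*t^3 + t^2*(78*s + 120) + t*(-21*s^2 + 222*s + 288)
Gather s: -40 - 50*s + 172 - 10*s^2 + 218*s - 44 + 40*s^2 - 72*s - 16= 30*s^2 + 96*s + 72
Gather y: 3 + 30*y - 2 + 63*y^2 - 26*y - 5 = 63*y^2 + 4*y - 4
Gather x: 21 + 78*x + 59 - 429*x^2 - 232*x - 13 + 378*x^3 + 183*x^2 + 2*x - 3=378*x^3 - 246*x^2 - 152*x + 64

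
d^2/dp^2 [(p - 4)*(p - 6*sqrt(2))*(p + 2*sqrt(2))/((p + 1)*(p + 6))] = 2*(47*p^3 + 44*sqrt(2)*p^3 + 72*sqrt(2)*p^2 + 486*p^2 - 288*sqrt(2)*p + 2556*p - 816*sqrt(2) + 4992)/(p^6 + 21*p^5 + 165*p^4 + 595*p^3 + 990*p^2 + 756*p + 216)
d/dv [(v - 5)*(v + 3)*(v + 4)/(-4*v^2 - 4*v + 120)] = (-v^2 - 12*v - 30)/(4*(v^2 + 12*v + 36))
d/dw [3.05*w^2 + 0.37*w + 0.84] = 6.1*w + 0.37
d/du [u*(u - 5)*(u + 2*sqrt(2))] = 3*u^2 - 10*u + 4*sqrt(2)*u - 10*sqrt(2)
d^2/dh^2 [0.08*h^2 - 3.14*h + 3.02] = 0.160000000000000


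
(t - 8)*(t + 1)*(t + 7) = t^3 - 57*t - 56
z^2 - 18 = (z - 3*sqrt(2))*(z + 3*sqrt(2))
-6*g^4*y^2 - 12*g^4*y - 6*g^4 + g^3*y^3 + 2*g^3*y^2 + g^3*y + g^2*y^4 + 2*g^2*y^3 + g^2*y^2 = (-2*g + y)*(3*g + y)*(g*y + g)^2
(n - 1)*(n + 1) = n^2 - 1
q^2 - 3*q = q*(q - 3)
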